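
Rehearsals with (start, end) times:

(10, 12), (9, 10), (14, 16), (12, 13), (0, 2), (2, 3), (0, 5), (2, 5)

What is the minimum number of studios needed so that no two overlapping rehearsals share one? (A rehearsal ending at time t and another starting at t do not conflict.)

3

starts: [0, 0, 2, 2, 9, 10, 12, 14]
ends:   [2, 3, 5, 5, 10, 12, 13, 16]
s0→1 s0→2 e2→1 s2→2 s2→3  — peak 3.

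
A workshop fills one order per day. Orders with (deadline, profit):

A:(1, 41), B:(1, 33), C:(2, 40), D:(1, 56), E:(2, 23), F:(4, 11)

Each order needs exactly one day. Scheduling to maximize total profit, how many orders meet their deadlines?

By profit: D(d1,56), A(d1,41), C(d2,40), B(d1,33), E(d2,23), F(d4,11)
D→slot 1; A skipped; C→slot 2; B skipped; E skipped; F→slot 4.
3 of 6 scheduled.

3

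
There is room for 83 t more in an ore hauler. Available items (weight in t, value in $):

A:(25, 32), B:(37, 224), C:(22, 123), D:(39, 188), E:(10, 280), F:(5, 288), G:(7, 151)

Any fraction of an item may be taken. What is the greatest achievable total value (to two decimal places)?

1075.64

Sort by value per unit weight and fill in that order.
Order: F (288/5=57.60) > E (280/10=28.00) > G (151/7=21.57) > B (224/37=6.05) > C (123/22=5.59) > D (188/39=4.82) > A (32/25=1.28)
Fill: take F (5 @ 288) → take E (10 @ 280) → take G (7 @ 151) → take B (37 @ 224) → take C (22 @ 123) → take 2/39 of D → 9.64; 83/83 used.
Total value = 1075.64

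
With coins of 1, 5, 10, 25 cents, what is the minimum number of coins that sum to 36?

3

Use the largest denomination that fits, subtract, and repeat.
36 = 1×25 + 1×10 + 1×1
Total coins = 1 + 1 + 1 = 3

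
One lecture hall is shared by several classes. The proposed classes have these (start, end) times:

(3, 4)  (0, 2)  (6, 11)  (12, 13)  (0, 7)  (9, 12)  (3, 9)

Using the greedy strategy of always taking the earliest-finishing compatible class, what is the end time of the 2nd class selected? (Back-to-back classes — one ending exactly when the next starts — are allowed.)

Sorted by end: (0,2)  (3,4)  (0,7)  (3,9)  (6,11)  (9,12)  (12,13)
take (0,2); take (3,4); skip (0,7); take (6,11); take (12,13).
Selected: (0,2) (3,4) (6,11) (12,13)

4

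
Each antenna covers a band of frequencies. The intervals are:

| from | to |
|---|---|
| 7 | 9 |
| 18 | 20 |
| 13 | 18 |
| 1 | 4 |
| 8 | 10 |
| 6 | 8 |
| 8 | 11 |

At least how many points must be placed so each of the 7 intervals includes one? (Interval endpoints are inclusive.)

3

By right end: [1,4]  [6,8]  [7,9]  [8,10]  [8,11]  [13,18]  [18,20]
[1,4] uncovered → point at 4; [6,8] uncovered → point at 8; [13,18] uncovered → point at 18.
Points: 4, 8, 18 (3 total).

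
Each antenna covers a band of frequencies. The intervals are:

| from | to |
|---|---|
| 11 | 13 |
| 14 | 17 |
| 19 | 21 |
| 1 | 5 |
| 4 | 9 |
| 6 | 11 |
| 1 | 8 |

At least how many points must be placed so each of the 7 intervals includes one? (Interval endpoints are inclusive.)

By right end: [1,5]  [1,8]  [4,9]  [6,11]  [11,13]  [14,17]  [19,21]
[1,5] uncovered → point at 5; [6,11] uncovered → point at 11; [14,17] uncovered → point at 17; [19,21] uncovered → point at 21.
Points: 5, 11, 17, 21 (4 total).

4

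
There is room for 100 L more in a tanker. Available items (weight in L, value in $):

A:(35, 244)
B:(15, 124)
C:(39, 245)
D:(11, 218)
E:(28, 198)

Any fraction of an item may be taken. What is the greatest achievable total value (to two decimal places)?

853.10

Greedy by value/weight ratio, highest first.
Ratios (sorted): D 19.82, B 8.27, E 7.07, A 6.97, C 6.28
take D (11 @ 218); take B (15 @ 124); take E (28 @ 198); take A (35 @ 244); take 11/39 of C → 69.10. Capacity used 100/100.
Total value = 853.10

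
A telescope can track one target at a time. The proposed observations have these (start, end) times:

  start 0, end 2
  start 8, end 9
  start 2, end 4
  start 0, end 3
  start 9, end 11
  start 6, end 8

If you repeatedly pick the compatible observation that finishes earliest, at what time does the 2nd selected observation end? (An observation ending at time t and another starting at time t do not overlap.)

4

By end time: (0,2), (0,3), (2,4), (6,8), (8,9), (9,11).
Pick (0,2); next start ≥ 2 → (2,4); next start ≥ 4 → (6,8); next start ≥ 8 → (8,9); next start ≥ 9 → (9,11).
Selected: (0,2) (2,4) (6,8) (8,9) (9,11)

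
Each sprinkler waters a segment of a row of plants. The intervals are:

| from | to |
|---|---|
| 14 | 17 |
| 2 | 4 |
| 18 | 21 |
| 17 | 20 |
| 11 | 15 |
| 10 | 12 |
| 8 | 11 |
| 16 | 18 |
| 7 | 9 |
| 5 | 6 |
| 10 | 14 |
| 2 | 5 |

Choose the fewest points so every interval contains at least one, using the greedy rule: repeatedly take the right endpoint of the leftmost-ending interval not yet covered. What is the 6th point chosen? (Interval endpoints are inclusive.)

21

Process intervals by earliest right end; each time one isn't hit yet, stab at its right endpoint.
Sorted: [2,4] [2,5] [5,6] [7,9] [8,11] [10,12] [10,14] [11,15] [14,17] [16,18] [17,20] [18,21]
{[2,4],[2,5]} hit by 4; {[5,6]} hit by 6; {[7,9],[8,11]} hit by 9; {[10,12],[10,14],[11,15]} hit by 12; {[14,17],[16,18],[17,20]} hit by 17; {[18,21]} hit by 21.
Points: 4, 6, 9, 12, 17, 21 (6 total).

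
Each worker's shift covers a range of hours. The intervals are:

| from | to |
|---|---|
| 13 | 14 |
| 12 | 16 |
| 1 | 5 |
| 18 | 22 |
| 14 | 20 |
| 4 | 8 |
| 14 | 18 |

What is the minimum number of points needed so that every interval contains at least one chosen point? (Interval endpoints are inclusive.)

3

Sort by right endpoint; whenever an interval is uncovered, place a point at its right end.
By right end: [1,5]  [4,8]  [13,14]  [12,16]  [14,18]  [14,20]  [18,22]
[1,5] uncovered → point at 5; [13,14] uncovered → point at 14; [18,22] uncovered → point at 22.
Points: 5, 14, 22 (3 total).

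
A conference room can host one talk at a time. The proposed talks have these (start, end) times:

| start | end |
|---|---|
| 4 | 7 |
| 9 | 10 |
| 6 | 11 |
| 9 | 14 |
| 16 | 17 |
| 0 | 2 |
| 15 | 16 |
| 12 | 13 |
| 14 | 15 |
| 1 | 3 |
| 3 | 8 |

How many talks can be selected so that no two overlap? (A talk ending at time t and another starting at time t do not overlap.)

Sort by end time and greedily take each interval whose start is ≥ the last chosen end.
By end time: (0,2), (1,3), (4,7), (3,8), (9,10), (6,11), (12,13), (9,14), (14,15), (15,16), (16,17).
Pick (0,2); next start ≥ 2 → (4,7); next start ≥ 7 → (9,10); next start ≥ 10 → (12,13); next start ≥ 13 → (14,15); next start ≥ 15 → (15,16); next start ≥ 16 → (16,17).
Selected 7 talks.

7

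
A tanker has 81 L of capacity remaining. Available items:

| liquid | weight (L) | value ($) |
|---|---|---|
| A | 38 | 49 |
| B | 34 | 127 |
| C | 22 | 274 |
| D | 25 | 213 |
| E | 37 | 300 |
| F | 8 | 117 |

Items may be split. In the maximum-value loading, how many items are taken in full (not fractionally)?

Sort by value per unit weight and fill in that order.
Order: F (117/8=14.62) > C (274/22=12.45) > D (213/25=8.52) > E (300/37=8.11) > B (127/34=3.74) > A (49/38=1.29)
Fill: take F (8 @ 117) → take C (22 @ 274) → take D (25 @ 213) → take 26/37 of E → 210.81; 81/81 used.
3 item(s) taken whole; one partial (take 26/37 of E).

3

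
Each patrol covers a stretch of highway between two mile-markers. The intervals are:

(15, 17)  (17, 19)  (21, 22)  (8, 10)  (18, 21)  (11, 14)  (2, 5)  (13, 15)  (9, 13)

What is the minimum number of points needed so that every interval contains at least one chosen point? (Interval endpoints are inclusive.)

5

Process intervals by earliest right end; each time one isn't hit yet, stab at its right endpoint.
By right end: [2,5]  [8,10]  [9,13]  [11,14]  [13,15]  [15,17]  [17,19]  [18,21]  [21,22]
[2,5] uncovered → point at 5; [8,10] uncovered → point at 10; [11,14] uncovered → point at 14; [15,17] uncovered → point at 17; [18,21] uncovered → point at 21.
Points: 5, 10, 14, 17, 21 (5 total).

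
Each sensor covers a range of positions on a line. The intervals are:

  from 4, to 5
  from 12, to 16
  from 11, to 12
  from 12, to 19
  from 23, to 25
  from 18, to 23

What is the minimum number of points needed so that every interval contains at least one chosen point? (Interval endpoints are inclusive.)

3

Sort by right endpoint; whenever an interval is uncovered, place a point at its right end.
By right end: [4,5]  [11,12]  [12,16]  [12,19]  [18,23]  [23,25]
[4,5] uncovered → point at 5; [11,12] uncovered → point at 12; [18,23] uncovered → point at 23.
Points: 5, 12, 23 (3 total).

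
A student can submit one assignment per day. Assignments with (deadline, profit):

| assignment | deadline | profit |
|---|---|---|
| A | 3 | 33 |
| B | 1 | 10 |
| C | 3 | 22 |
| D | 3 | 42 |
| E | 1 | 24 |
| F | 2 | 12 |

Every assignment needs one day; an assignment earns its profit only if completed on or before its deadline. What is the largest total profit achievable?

Take jobs in profit order; each goes to the latest open slot no later than its deadline.
Profit order: D=42 A=33 E=24 C=22 F=12 B=10
Assign: D→slot 3, A→slot 2, E→slot 1, C skipped, F skipped, B skipped.
Slots: [1:E] [2:A] [3:D]
Profit = 24 + 33 + 42 = 99

99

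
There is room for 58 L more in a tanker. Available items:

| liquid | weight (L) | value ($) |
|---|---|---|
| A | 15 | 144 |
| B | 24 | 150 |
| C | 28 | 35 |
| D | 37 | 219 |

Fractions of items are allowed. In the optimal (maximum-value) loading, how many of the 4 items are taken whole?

Greedy by value/weight ratio, highest first.
Ratios (sorted): A 9.60, B 6.25, D 5.92, C 1.25
take A (15 @ 144); take B (24 @ 150); take 19/37 of D → 112.46. Capacity used 58/58.
2 item(s) taken whole; one partial (take 19/37 of D).

2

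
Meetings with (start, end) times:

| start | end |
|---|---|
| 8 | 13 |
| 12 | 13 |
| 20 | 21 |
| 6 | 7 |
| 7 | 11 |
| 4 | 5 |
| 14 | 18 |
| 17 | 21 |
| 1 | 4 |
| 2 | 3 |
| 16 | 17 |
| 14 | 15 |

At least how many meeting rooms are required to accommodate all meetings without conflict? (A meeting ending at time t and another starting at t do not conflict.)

2

Count concurrent intervals with a sweep; the peak is the room count.
Events (time:±→running): 1:+→1 2:+→2 … peak 2.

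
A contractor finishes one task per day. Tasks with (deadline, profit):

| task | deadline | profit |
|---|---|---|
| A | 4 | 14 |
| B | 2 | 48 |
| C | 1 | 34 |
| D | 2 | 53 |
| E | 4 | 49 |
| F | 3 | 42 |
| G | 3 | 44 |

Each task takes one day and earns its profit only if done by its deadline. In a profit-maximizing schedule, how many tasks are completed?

Sort by profit descending; place each in the latest free slot ≤ its deadline.
By profit: D(d2,53), E(d4,49), B(d2,48), G(d3,44), F(d3,42), C(d1,34), A(d4,14)
D→slot 2; E→slot 4; B→slot 1; G→slot 3; F skipped; C skipped; A skipped.
4 of 7 scheduled.

4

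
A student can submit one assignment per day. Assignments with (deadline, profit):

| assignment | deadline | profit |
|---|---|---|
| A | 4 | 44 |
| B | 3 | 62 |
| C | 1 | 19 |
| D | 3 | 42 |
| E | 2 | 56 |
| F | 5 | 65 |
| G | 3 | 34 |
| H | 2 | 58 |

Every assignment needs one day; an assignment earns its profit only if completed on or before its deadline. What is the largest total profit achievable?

Profit order: F=65 B=62 H=58 E=56 A=44 D=42 G=34 C=19
Assign: F→slot 5, B→slot 3, H→slot 2, E→slot 1, A→slot 4, D skipped, G skipped, C skipped.
Slots: [1:E] [2:H] [3:B] [4:A] [5:F]
Profit = 56 + 58 + 62 + 44 + 65 = 285

285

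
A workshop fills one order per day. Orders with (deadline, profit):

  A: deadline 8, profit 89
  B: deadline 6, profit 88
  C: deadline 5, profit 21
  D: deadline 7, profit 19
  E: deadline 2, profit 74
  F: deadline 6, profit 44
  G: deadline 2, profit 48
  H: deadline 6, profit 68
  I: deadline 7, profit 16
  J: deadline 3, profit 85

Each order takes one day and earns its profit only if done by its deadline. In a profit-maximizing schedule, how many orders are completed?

By profit: A(d8,89), B(d6,88), J(d3,85), E(d2,74), H(d6,68), G(d2,48), F(d6,44), C(d5,21), D(d7,19), I(d7,16)
A→slot 8; B→slot 6; J→slot 3; E→slot 2; H→slot 5; G→slot 1; F→slot 4; C skipped; D→slot 7; I skipped.
8 of 10 scheduled.

8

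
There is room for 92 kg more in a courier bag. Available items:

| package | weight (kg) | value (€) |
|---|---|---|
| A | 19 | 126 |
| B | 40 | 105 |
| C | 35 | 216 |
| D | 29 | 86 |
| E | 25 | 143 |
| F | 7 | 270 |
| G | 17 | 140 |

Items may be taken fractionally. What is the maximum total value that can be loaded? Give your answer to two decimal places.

Ratios (sorted): F 38.57, G 8.24, A 6.63, C 6.17, E 5.72, D 2.97, B 2.62
take F (7 @ 270); take G (17 @ 140); take A (19 @ 126); take C (35 @ 216); take 14/25 of E → 80.08. Capacity used 92/92.
Total value = 832.08

832.08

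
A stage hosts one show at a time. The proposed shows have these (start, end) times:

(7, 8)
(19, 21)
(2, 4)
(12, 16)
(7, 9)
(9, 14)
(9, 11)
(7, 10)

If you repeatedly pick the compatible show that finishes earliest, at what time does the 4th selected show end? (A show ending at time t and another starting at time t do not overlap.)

16

By end time: (2,4), (7,8), (7,9), (7,10), (9,11), (9,14), (12,16), (19,21).
Pick (2,4); next start ≥ 4 → (7,8); next start ≥ 8 → (9,11); next start ≥ 11 → (12,16); next start ≥ 16 → (19,21).
Selected: (2,4) (7,8) (9,11) (12,16) (19,21)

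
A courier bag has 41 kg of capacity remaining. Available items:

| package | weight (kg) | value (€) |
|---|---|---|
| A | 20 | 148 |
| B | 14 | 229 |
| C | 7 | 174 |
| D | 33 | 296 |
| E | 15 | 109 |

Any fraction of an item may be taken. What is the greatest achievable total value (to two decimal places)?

Greedy by value/weight ratio, highest first.
Order: C (174/7=24.86) > B (229/14=16.36) > D (296/33=8.97) > A (148/20=7.40) > E (109/15=7.27)
Fill: take C (7 @ 174) → take B (14 @ 229) → take 20/33 of D → 179.39; 41/41 used.
Total value = 582.39

582.39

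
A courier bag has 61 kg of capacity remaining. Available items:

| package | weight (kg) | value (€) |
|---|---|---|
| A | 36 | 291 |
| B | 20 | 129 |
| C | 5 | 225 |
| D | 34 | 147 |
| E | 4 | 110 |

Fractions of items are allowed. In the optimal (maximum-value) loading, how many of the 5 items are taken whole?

3

Ratios (sorted): C 45.00, E 27.50, A 8.08, B 6.45, D 4.32
take C (5 @ 225); take E (4 @ 110); take A (36 @ 291); take 16/20 of B → 103.20. Capacity used 61/61.
3 item(s) taken whole; one partial (take 16/20 of B).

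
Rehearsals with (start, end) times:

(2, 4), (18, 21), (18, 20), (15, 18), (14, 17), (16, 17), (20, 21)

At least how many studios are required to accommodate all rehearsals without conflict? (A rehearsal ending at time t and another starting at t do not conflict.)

The answer is the maximum number of intervals overlapping at any instant.
starts: [2, 14, 15, 16, 18, 18, 20]
ends:   [4, 17, 17, 18, 20, 21, 21]
s2→1 e4→0 s14→1 s15→2 s16→3  — peak 3.

3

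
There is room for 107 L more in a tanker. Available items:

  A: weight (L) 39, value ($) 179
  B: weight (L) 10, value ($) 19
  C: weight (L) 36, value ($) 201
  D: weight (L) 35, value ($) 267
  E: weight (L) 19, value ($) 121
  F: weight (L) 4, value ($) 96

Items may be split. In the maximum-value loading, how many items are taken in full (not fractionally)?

Order: F (96/4=24.00) > D (267/35=7.63) > E (121/19=6.37) > C (201/36=5.58) > A (179/39=4.59) > B (19/10=1.90)
Fill: take F (4 @ 96) → take D (35 @ 267) → take E (19 @ 121) → take C (36 @ 201) → take 13/39 of A → 59.67; 107/107 used.
4 item(s) taken whole; one partial (take 13/39 of A).

4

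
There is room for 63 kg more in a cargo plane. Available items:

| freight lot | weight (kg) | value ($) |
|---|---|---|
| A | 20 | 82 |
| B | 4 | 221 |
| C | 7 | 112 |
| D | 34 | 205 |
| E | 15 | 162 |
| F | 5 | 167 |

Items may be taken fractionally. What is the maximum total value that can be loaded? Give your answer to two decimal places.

854.94

Ratios (sorted): B 55.25, F 33.40, C 16.00, E 10.80, D 6.03, A 4.10
take B (4 @ 221); take F (5 @ 167); take C (7 @ 112); take E (15 @ 162); take 32/34 of D → 192.94. Capacity used 63/63.
Total value = 854.94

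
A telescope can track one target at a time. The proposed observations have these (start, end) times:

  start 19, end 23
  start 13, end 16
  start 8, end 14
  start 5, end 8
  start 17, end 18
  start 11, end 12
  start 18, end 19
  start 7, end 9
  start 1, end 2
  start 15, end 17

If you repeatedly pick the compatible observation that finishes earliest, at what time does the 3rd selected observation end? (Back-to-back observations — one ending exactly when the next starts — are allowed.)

Sort by end time and greedily take each interval whose start is ≥ the last chosen end.
Sorted by end: (1,2)  (5,8)  (7,9)  (11,12)  (8,14)  (13,16)  (15,17)  (17,18)  (18,19)  (19,23)
take (1,2); take (5,8); take (11,12); take (13,16); take (17,18); take (18,19); take (19,23).
Selected: (1,2) (5,8) (11,12) (13,16) (17,18) (18,19) (19,23)

12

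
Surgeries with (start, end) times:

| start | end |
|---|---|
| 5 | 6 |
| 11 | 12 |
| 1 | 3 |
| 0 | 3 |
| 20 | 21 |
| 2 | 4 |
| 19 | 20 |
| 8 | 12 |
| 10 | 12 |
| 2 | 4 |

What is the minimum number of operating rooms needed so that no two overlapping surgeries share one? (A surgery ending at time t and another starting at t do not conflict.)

The answer is the maximum number of intervals overlapping at any instant.
starts: [0, 1, 2, 2, 5, 8, 10, 11, 19, 20]
ends:   [3, 3, 4, 4, 6, 12, 12, 12, 20, 21]
s0→1 s1→2 s2→3 s2→4  — peak 4.

4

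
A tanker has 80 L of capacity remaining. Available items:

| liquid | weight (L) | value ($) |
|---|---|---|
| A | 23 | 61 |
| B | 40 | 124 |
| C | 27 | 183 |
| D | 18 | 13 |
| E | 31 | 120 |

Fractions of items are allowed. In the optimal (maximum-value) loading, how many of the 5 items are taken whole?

2

Sort by value per unit weight and fill in that order.
Order: C (183/27=6.78) > E (120/31=3.87) > B (124/40=3.10) > A (61/23=2.65) > D (13/18=0.72)
Fill: take C (27 @ 183) → take E (31 @ 120) → take 22/40 of B → 68.20; 80/80 used.
2 item(s) taken whole; one partial (take 22/40 of B).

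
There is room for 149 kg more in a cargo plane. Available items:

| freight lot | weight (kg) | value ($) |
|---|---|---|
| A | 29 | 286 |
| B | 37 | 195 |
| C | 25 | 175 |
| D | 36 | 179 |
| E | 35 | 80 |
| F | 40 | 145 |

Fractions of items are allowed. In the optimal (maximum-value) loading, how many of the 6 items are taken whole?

4

Greedy by value/weight ratio, highest first.
Order: A (286/29=9.86) > C (175/25=7.00) > B (195/37=5.27) > D (179/36=4.97) > F (145/40=3.62) > E (80/35=2.29)
Fill: take A (29 @ 286) → take C (25 @ 175) → take B (37 @ 195) → take D (36 @ 179) → take 22/40 of F → 79.75; 149/149 used.
4 item(s) taken whole; one partial (take 22/40 of F).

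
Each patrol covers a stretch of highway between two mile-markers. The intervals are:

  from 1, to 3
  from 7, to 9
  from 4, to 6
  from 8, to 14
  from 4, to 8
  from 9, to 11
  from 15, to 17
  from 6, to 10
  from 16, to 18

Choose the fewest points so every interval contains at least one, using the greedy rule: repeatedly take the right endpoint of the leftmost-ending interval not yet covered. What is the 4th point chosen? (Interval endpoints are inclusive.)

17

Sort by right endpoint; whenever an interval is uncovered, place a point at its right end.
Sorted: [1,3] [4,6] [4,8] [7,9] [6,10] [9,11] [8,14] [15,17] [16,18]
{[1,3]} hit by 3; {[4,6],[4,8]} hit by 6; {[7,9],[6,10],[9,11],[8,14]} hit by 9; {[15,17],[16,18]} hit by 17.
Points: 3, 6, 9, 17 (4 total).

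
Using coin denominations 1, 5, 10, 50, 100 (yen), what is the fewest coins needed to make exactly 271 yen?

Use the largest denomination that fits, subtract, and repeat.
271 − 2×100→71 − 1×50→21 − 2×10→1 − 1×1→0
Total coins = 2 + 1 + 2 + 1 = 6

6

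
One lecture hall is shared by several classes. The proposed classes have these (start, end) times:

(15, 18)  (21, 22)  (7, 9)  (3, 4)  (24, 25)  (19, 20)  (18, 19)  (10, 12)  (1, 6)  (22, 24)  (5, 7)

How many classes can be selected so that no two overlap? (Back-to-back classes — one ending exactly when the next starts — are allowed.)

10

Greedy by earliest finish: after sorting by end time, pick each interval compatible with the last pick.
By end time: (3,4), (1,6), (5,7), (7,9), (10,12), (15,18), (18,19), (19,20), (21,22), (22,24), (24,25).
Pick (3,4); next start ≥ 4 → (5,7); next start ≥ 7 → (7,9); next start ≥ 9 → (10,12); next start ≥ 12 → (15,18); next start ≥ 18 → (18,19); next start ≥ 19 → (19,20); next start ≥ 20 → (21,22); next start ≥ 22 → (22,24); next start ≥ 24 → (24,25).
Selected 10 classes.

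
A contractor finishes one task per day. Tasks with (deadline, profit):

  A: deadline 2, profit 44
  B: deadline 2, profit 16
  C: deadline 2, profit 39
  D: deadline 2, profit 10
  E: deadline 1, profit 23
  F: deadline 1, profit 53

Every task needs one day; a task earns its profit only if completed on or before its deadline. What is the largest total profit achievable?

Sort by profit descending; place each in the latest free slot ≤ its deadline.
By profit: F(d1,53), A(d2,44), C(d2,39), E(d1,23), B(d2,16), D(d2,10)
F→slot 1; A→slot 2; C skipped; E skipped; B skipped; D skipped.
Profit = 53 + 44 = 97

97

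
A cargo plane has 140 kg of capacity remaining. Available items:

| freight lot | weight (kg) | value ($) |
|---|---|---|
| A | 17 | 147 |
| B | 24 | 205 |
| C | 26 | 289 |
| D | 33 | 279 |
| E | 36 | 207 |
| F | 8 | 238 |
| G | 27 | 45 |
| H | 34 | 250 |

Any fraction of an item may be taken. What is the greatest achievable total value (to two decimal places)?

Sort by value per unit weight and fill in that order.
Order: F (238/8=29.75) > C (289/26=11.12) > A (147/17=8.65) > B (205/24=8.54) > D (279/33=8.45) > H (250/34=7.35) > E (207/36=5.75) > G (45/27=1.67)
Fill: take F (8 @ 238) → take C (26 @ 289) → take A (17 @ 147) → take B (24 @ 205) → take D (33 @ 279) → take 32/34 of H → 235.29; 140/140 used.
Total value = 1393.29

1393.29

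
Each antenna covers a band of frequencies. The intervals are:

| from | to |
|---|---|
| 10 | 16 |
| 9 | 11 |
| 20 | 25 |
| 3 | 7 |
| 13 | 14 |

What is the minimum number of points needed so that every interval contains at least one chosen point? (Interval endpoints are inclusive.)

4

By right end: [3,7]  [9,11]  [13,14]  [10,16]  [20,25]
[3,7] uncovered → point at 7; [9,11] uncovered → point at 11; [13,14] uncovered → point at 14; [20,25] uncovered → point at 25.
Points: 7, 11, 14, 25 (4 total).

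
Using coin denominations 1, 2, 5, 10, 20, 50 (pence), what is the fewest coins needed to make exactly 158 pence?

Use the largest denomination that fits, subtract, and repeat.
158 − 3×50→8 − 1×5→3 − 1×2→1 − 1×1→0
Total coins = 3 + 1 + 1 + 1 = 6

6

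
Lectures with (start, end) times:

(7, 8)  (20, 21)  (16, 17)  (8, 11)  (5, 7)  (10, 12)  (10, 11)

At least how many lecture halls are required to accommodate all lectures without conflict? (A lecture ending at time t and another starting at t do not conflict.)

3

Count concurrent intervals with a sweep; the peak is the room count.
starts: [5, 7, 8, 10, 10, 16, 20]
ends:   [7, 8, 11, 11, 12, 17, 21]
s5→1 e7→0 s7→1 e8→0 s8→1 s10→2 s10→3  — peak 3.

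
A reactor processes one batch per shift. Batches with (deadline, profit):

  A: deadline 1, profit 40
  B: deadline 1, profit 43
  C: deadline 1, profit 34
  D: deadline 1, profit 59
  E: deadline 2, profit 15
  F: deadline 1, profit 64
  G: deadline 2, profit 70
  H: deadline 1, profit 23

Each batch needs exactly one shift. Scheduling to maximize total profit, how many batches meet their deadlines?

2

Take jobs in profit order; each goes to the latest open slot no later than its deadline.
By profit: G(d2,70), F(d1,64), D(d1,59), B(d1,43), A(d1,40), C(d1,34), H(d1,23), E(d2,15)
G→slot 2; F→slot 1; D skipped; B skipped; A skipped; C skipped; H skipped; E skipped.
2 of 8 scheduled.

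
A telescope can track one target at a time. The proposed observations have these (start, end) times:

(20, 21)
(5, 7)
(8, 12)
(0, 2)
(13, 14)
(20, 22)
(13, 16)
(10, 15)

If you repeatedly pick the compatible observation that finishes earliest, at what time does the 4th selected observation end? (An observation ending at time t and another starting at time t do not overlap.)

By end time: (0,2), (5,7), (8,12), (13,14), (10,15), (13,16), (20,21), (20,22).
Pick (0,2); next start ≥ 2 → (5,7); next start ≥ 7 → (8,12); next start ≥ 12 → (13,14); next start ≥ 14 → (20,21).
Selected: (0,2) (5,7) (8,12) (13,14) (20,21)

14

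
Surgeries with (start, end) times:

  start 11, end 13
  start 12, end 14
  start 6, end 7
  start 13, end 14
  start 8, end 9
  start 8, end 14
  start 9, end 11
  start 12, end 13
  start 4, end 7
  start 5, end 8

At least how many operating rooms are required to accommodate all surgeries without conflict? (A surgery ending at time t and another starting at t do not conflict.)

4

Events (time:±→running): 4:+→1 5:+→2 6:+→3 7:-→2 7:-→1 8:-→0 8:+→1 8:+→2 9:-→1 9:+→2 11:-→1 11:+→2 12:+→3 12:+→4 … peak 4.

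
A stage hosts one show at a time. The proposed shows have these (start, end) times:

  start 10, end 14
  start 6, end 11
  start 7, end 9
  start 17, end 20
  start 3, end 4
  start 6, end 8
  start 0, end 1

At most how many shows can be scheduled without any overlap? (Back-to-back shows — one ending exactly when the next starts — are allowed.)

Sorted by end: (0,1)  (3,4)  (6,8)  (7,9)  (6,11)  (10,14)  (17,20)
take (0,1); take (3,4); take (6,8); skip (7,9); take (10,14); take (17,20).
Selected 5 shows.

5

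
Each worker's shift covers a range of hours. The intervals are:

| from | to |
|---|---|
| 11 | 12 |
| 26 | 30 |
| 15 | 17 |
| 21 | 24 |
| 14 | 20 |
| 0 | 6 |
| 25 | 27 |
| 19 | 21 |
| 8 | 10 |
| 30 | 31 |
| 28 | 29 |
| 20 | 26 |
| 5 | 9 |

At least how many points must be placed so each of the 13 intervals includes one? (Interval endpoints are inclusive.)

Process intervals by earliest right end; each time one isn't hit yet, stab at its right endpoint.
By right end: [0,6]  [5,9]  [8,10]  [11,12]  [15,17]  [14,20]  [19,21]  [21,24]  [20,26]  [25,27]  [28,29]  [26,30]  [30,31]
[0,6] uncovered → point at 6; [8,10] uncovered → point at 10; [11,12] uncovered → point at 12; [15,17] uncovered → point at 17; [19,21] uncovered → point at 21; [25,27] uncovered → point at 27; [28,29] uncovered → point at 29; [30,31] uncovered → point at 31.
Points: 6, 10, 12, 17, 21, 27, 29, 31 (8 total).

8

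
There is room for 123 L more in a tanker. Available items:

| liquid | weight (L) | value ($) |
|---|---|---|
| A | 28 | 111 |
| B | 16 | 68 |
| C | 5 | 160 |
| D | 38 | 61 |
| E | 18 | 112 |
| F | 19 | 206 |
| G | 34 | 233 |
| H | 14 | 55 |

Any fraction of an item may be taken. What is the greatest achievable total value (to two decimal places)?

901.79

Greedy by value/weight ratio, highest first.
Ratios (sorted): C 32.00, F 10.84, G 6.85, E 6.22, B 4.25, A 3.96, H 3.93, D 1.61
take C (5 @ 160); take F (19 @ 206); take G (34 @ 233); take E (18 @ 112); take B (16 @ 68); take A (28 @ 111); take 3/14 of H → 11.79. Capacity used 123/123.
Total value = 901.79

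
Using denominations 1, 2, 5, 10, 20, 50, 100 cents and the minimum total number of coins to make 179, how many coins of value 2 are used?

179 − 1×100→79 − 1×50→29 − 1×20→9 − 1×5→4 − 2×2→0
Count of 2: 2

2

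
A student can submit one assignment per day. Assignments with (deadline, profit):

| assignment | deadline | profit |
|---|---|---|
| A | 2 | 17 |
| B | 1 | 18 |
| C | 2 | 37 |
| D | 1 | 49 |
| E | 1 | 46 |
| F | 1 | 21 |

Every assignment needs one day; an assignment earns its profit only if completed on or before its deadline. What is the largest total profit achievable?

86

Sort by profit descending; place each in the latest free slot ≤ its deadline.
Profit order: D=49 E=46 C=37 F=21 B=18 A=17
Assign: D→slot 1, E skipped, C→slot 2, F skipped, B skipped, A skipped.
Slots: [1:D] [2:C]
Profit = 49 + 37 = 86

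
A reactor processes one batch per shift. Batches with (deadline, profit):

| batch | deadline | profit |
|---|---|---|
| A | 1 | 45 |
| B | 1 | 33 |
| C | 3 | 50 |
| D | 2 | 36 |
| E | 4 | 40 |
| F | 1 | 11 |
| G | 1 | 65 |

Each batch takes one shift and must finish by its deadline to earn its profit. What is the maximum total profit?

By profit: G(d1,65), C(d3,50), A(d1,45), E(d4,40), D(d2,36), B(d1,33), F(d1,11)
G→slot 1; C→slot 3; A skipped; E→slot 4; D→slot 2; B skipped; F skipped.
Profit = 65 + 36 + 50 + 40 = 191

191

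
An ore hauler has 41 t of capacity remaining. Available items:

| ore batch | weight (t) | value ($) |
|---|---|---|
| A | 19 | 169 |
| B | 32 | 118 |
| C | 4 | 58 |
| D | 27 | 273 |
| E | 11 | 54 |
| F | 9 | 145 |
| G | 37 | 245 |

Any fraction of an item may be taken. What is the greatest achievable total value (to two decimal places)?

484.89

Greedy by value/weight ratio, highest first.
Ratios (sorted): F 16.11, C 14.50, D 10.11, A 8.89, G 6.62, E 4.91, B 3.69
take F (9 @ 145); take C (4 @ 58); take D (27 @ 273); take 1/19 of A → 8.89. Capacity used 41/41.
Total value = 484.89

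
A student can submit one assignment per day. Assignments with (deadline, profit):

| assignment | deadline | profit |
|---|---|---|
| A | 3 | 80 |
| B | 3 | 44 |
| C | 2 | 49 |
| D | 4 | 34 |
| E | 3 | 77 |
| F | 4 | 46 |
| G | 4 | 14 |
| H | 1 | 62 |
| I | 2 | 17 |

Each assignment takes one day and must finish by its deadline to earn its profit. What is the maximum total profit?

265

Take jobs in profit order; each goes to the latest open slot no later than its deadline.
Profit order: A=80 E=77 H=62 C=49 F=46 B=44 D=34 I=17 G=14
Assign: A→slot 3, E→slot 2, H→slot 1, C skipped, F→slot 4, B skipped, D skipped, I skipped, G skipped.
Slots: [1:H] [2:E] [3:A] [4:F]
Profit = 62 + 77 + 80 + 46 = 265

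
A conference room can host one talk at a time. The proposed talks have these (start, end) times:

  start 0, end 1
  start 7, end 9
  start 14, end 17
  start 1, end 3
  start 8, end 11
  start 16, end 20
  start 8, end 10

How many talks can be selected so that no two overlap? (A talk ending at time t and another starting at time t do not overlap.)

4

Sort by end time and greedily take each interval whose start is ≥ the last chosen end.
Sorted by end: (0,1)  (1,3)  (7,9)  (8,10)  (8,11)  (14,17)  (16,20)
take (0,1); take (1,3); take (7,9); take (14,17); skip (16,20).
Selected 4 talks.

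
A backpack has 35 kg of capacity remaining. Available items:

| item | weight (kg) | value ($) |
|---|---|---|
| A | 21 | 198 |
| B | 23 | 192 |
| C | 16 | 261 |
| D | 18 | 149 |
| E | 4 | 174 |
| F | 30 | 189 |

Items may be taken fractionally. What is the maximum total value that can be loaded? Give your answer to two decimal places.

576.43

Order: E (174/4=43.50) > C (261/16=16.31) > A (198/21=9.43) > B (192/23=8.35) > D (149/18=8.28) > F (189/30=6.30)
Fill: take E (4 @ 174) → take C (16 @ 261) → take 15/21 of A → 141.43; 35/35 used.
Total value = 576.43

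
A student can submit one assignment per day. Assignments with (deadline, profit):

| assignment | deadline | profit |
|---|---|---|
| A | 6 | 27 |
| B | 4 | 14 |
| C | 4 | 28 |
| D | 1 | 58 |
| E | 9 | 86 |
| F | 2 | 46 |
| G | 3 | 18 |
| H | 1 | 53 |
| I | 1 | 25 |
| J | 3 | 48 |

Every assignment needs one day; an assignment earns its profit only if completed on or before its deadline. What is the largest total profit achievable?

293

Sort by profit descending; place each in the latest free slot ≤ its deadline.
By profit: E(d9,86), D(d1,58), H(d1,53), J(d3,48), F(d2,46), C(d4,28), A(d6,27), I(d1,25), G(d3,18), B(d4,14)
E→slot 9; D→slot 1; H skipped; J→slot 3; F→slot 2; C→slot 4; A→slot 6; I skipped; G skipped; B skipped.
Profit = 58 + 46 + 48 + 28 + 27 + 86 = 293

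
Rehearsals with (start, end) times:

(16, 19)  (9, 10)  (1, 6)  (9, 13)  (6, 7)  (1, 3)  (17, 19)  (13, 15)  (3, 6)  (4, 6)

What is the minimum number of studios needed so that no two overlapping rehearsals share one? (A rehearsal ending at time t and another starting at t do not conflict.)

3

Count concurrent intervals with a sweep; the peak is the room count.
Events (time:±→running): 1:+→1 1:+→2 3:-→1 3:+→2 4:+→3 … peak 3.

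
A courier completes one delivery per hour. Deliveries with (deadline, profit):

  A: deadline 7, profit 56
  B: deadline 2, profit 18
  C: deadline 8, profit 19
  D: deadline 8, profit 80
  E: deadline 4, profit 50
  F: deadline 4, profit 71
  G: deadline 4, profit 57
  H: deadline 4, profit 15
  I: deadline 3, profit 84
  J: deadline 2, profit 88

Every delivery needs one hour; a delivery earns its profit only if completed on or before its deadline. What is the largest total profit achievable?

455

Profit order: J=88 I=84 D=80 F=71 G=57 A=56 E=50 C=19 B=18 H=15
Assign: J→slot 2, I→slot 3, D→slot 8, F→slot 4, G→slot 1, A→slot 7, E skipped, C→slot 6, B skipped, H skipped.
Slots: [1:G] [2:J] [3:I] [4:F] [6:C] [7:A] [8:D]
Profit = 57 + 88 + 84 + 71 + 19 + 56 + 80 = 455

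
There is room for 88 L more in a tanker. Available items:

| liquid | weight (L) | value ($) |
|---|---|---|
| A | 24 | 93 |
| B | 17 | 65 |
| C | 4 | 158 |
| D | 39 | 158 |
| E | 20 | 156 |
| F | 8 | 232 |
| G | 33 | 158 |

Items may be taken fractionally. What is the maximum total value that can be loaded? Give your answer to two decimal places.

797.18

Sort by value per unit weight and fill in that order.
Ratios (sorted): C 39.50, F 29.00, E 7.80, G 4.79, D 4.05, A 3.88, B 3.82
take C (4 @ 158); take F (8 @ 232); take E (20 @ 156); take G (33 @ 158); take 23/39 of D → 93.18. Capacity used 88/88.
Total value = 797.18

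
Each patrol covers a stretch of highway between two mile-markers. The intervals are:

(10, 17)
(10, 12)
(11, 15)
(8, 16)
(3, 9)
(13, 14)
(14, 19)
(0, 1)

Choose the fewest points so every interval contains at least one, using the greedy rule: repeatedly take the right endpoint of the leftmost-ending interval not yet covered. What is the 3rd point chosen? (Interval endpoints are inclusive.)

Sorted: [0,1] [3,9] [10,12] [13,14] [11,15] [8,16] [10,17] [14,19]
{[0,1]} hit by 1; {[3,9]} hit by 9; {[10,12]} hit by 12; {[13,14],[11,15],[8,16],[10,17],[14,19]} hit by 14.
Points: 1, 9, 12, 14 (4 total).

12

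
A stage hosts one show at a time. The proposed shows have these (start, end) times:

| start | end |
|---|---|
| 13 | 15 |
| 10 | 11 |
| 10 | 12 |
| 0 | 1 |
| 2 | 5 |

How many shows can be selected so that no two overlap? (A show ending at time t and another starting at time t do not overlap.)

Greedy by earliest finish: after sorting by end time, pick each interval compatible with the last pick.
By end time: (0,1), (2,5), (10,11), (10,12), (13,15).
Pick (0,1); next start ≥ 1 → (2,5); next start ≥ 5 → (10,11); next start ≥ 11 → (13,15).
Selected 4 shows.

4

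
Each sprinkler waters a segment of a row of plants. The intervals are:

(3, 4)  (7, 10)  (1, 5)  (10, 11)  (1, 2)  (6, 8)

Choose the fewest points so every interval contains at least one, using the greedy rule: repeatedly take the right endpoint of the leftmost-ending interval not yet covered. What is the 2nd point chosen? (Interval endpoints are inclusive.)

Sort by right endpoint; whenever an interval is uncovered, place a point at its right end.
Sorted: [1,2] [3,4] [1,5] [6,8] [7,10] [10,11]
{[1,2]} hit by 2; {[3,4],[1,5]} hit by 4; {[6,8],[7,10]} hit by 8; {[10,11]} hit by 11.
Points: 2, 4, 8, 11 (4 total).

4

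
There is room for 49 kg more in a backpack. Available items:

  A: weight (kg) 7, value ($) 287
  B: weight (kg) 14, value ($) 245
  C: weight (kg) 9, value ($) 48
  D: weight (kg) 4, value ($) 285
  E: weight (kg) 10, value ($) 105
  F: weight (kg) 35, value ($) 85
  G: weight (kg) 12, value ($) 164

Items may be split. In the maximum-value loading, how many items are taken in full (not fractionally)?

5

Order: D (285/4=71.25) > A (287/7=41.00) > B (245/14=17.50) > G (164/12=13.67) > E (105/10=10.50) > C (48/9=5.33) > F (85/35=2.43)
Fill: take D (4 @ 285) → take A (7 @ 287) → take B (14 @ 245) → take G (12 @ 164) → take E (10 @ 105) → take 2/9 of C → 10.67; 49/49 used.
5 item(s) taken whole; one partial (take 2/9 of C).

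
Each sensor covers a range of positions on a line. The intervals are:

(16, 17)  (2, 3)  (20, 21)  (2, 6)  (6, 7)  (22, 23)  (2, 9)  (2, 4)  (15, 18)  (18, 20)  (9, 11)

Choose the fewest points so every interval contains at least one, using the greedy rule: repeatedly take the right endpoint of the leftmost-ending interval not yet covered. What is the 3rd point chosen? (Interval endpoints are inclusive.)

Process intervals by earliest right end; each time one isn't hit yet, stab at its right endpoint.
By right end: [2,3]  [2,4]  [2,6]  [6,7]  [2,9]  [9,11]  [16,17]  [15,18]  [18,20]  [20,21]  [22,23]
[2,3] uncovered → point at 3; [6,7] uncovered → point at 7; [9,11] uncovered → point at 11; [16,17] uncovered → point at 17; [18,20] uncovered → point at 20; [22,23] uncovered → point at 23.
Points: 3, 7, 11, 17, 20, 23 (6 total).

11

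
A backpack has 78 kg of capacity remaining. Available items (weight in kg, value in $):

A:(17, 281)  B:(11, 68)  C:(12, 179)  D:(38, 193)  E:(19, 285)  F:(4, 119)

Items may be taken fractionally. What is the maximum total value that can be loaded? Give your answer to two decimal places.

Ratios (sorted): F 29.75, A 16.53, E 15.00, C 14.92, B 6.18, D 5.08
take F (4 @ 119); take A (17 @ 281); take E (19 @ 285); take C (12 @ 179); take B (11 @ 68); take 15/38 of D → 76.18. Capacity used 78/78.
Total value = 1008.18

1008.18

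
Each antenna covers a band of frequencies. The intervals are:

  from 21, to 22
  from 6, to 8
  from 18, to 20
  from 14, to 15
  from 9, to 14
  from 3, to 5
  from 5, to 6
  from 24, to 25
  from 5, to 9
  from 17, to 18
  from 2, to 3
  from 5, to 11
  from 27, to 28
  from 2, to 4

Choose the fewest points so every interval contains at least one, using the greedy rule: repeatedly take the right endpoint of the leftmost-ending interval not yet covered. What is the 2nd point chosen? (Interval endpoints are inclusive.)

Process intervals by earliest right end; each time one isn't hit yet, stab at its right endpoint.
By right end: [2,3]  [2,4]  [3,5]  [5,6]  [6,8]  [5,9]  [5,11]  [9,14]  [14,15]  [17,18]  [18,20]  [21,22]  [24,25]  [27,28]
[2,3] uncovered → point at 3; [5,6] uncovered → point at 6; [9,14] uncovered → point at 14; [17,18] uncovered → point at 18; [21,22] uncovered → point at 22; [24,25] uncovered → point at 25; [27,28] uncovered → point at 28.
Points: 3, 6, 14, 18, 22, 25, 28 (7 total).

6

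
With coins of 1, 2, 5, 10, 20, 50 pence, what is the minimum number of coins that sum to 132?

Use the largest denomination that fits, subtract, and repeat.
132 = 2×50 + 1×20 + 1×10 + 1×2
Total coins = 2 + 1 + 1 + 1 = 5

5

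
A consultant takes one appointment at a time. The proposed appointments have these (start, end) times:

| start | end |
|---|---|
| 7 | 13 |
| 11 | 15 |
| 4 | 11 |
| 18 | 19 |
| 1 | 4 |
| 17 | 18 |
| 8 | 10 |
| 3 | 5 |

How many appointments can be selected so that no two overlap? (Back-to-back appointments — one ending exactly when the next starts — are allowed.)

5

By end time: (1,4), (3,5), (8,10), (4,11), (7,13), (11,15), (17,18), (18,19).
Pick (1,4); next start ≥ 4 → (8,10); next start ≥ 10 → (11,15); next start ≥ 15 → (17,18); next start ≥ 18 → (18,19).
Selected 5 appointments.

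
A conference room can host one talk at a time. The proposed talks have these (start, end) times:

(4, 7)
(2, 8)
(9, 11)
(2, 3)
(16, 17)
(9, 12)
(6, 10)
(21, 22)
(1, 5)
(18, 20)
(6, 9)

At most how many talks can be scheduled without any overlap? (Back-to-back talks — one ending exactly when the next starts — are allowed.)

6

Sort by end time and greedily take each interval whose start is ≥ the last chosen end.
Sorted by end: (2,3)  (1,5)  (4,7)  (2,8)  (6,9)  (6,10)  (9,11)  (9,12)  (16,17)  (18,20)  (21,22)
take (2,3); skip (1,5); take (4,7); skip (2,8); take (9,11); take (16,17); take (18,20); take (21,22).
Selected 6 talks.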